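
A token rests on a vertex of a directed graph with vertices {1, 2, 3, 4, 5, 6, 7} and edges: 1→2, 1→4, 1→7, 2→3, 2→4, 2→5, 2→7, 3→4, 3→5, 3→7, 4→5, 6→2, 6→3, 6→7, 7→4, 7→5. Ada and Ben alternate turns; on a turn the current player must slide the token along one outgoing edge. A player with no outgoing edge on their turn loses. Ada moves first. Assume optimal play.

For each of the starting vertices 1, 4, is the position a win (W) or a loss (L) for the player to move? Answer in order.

1: L, 4: W

Label each position W (a win for the player to move) or L (a loss). A position with no legal move is L; any other position is W exactly when some move reaches an L, and L when every move reaches a W.
Every edge goes from a vertex to one that appears earlier in the order 5, 4, 7, 3, 2, 6, 1, so processing vertices in that order labels each vertex after all of its successors.
5: no outgoing edge → L
4: can move to 5, which is L ⇒ W
7: can move to 5, which is L ⇒ W
3: can move to 5, which is L ⇒ W
2: can move to 5, which is L ⇒ W
6: moves to 2(W), 3(W), 7(W); every one is W ⇒ L
1: moves to 2(W), 7(W), 4(W); every one is W ⇒ L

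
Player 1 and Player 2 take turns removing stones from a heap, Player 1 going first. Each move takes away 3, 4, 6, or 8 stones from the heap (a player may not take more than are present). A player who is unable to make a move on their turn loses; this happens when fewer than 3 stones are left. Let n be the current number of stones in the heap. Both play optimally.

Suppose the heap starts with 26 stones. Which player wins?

Classify positions by backward induction: terminal positions (no move available) are L. From any other position, the mover wins iff some move reaches an L.
n=0: no move → L
n=1: no move → L
n=2: no move → L
n=3: can move to 0, which is L ⇒ W
n=4: can move to 1, which is L ⇒ W
n=5: can move to 2, which is L ⇒ W
n=6: can move to 2, which is L ⇒ W
n=7: can move to 1, which is L ⇒ W
n=8: can move to 2, which is L ⇒ W
n=9: can move to 1, which is L ⇒ W
n=10: can move to 2, which is L ⇒ W
n=11: moves to 8(W), 7(W), 5(W), 3(W); every one is W ⇒ L
n=12: moves to 9(W), 8(W), 6(W), 4(W); every one is W ⇒ L
n=13: moves to 10(W), 9(W), 7(W), 5(W); every one is W ⇒ L
n=14: can move to 11, which is L ⇒ W
n=15: can move to 12, which is L ⇒ W
n=16: can move to 13, which is L ⇒ W
n=17: can move to 13, which is L ⇒ W
n=18: can move to 12, which is L ⇒ W
n=19: can move to 13, which is L ⇒ W
n=20: can move to 12, which is L ⇒ W
n=21: can move to 13, which is L ⇒ W
n=22: moves to 19(W), 18(W), 16(W), 14(W); every one is W ⇒ L
n=23: moves to 20(W), 19(W), 17(W), 15(W); every one is W ⇒ L
n=24: moves to 21(W), 20(W), 18(W), 16(W); every one is W ⇒ L
n=25: can move to 22, which is L ⇒ W
n=26: can move to 23, which is L ⇒ W
The starting position 26 is W: Player 1 should remove 3, leaving 23, handing over an L position.

Player 1 wins.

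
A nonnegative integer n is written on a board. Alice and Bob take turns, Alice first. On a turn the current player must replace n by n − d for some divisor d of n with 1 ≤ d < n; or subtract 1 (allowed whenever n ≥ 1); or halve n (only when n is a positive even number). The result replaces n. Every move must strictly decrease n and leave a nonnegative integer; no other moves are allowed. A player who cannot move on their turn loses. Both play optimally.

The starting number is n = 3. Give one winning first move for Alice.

Compute win/loss labels from the base case upward. A position with no move is L. Any other position is W if it can reach an L in one move, else L.
n=0: no move → L
n=1: →0(L), so W
n=2: →1(W) only, which is W, so L
n=3: →2(L), so W
From 3, the L positions reachable in one move are: 2.

Move to 2.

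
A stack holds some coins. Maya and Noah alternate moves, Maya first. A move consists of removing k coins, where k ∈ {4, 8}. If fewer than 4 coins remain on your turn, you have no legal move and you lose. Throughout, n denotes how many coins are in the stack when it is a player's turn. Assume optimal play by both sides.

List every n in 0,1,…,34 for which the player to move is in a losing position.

Label each position W (a win for the player to move) or L (a loss). A position with no legal move is L; any other position is W exactly when some move reaches an L, and L when every move reaches a W.
n=0: no move → L
n=1: no move → L
n=2: no move → L
n=3: no move → L
n=4: W (go to 0, an L position)
n=5: W (go to 1, an L position)
n=6: W (go to 2, an L position)
n=7: W (go to 3, an L position)
n=8: W (go to 0, an L position)
n=9: W (go to 1, an L position)
n=10: W (go to 2, an L position)
n=11: W (go to 3, an L position)
n=12: L (options 8(W), 4(W) are all W)
n=13: L (options 9(W), 5(W) are all W)
n=14: L (options 10(W), 6(W) are all W)
n=15: L (options 11(W), 7(W) are all W)
n=16: W (go to 12, an L position)
n=17: W (go to 13, an L position)
n=18: W (go to 14, an L position)
n=19: W (go to 15, an L position)
n=20: W (go to 12, an L position)
n=21: W (go to 13, an L position)
n=22: W (go to 14, an L position)
n=23: W (go to 15, an L position)
n=24: L (options 20(W), 16(W) are all W)
n=25: L (options 21(W), 17(W) are all W)
n=26: L (options 22(W), 18(W) are all W)
n=27: L (options 23(W), 19(W) are all W)
n=28: W (go to 24, an L position)
n=29: W (go to 25, an L position)
n=30: W (go to 26, an L position)
n=31: W (go to 27, an L position)
n=32: W (go to 24, an L position)
n=33: W (go to 25, an L position)
n=34: W (go to 26, an L position)
Reading off the rows marked L gives the requested list; there are 12 such values of n.

0, 1, 2, 3, 12, 13, 14, 15, 24, 25, 26, 27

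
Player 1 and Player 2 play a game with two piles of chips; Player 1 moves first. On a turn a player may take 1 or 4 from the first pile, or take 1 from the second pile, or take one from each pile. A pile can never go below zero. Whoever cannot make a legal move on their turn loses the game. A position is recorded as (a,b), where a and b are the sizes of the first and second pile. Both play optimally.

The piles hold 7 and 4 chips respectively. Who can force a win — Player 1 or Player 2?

Player 1 wins.

Compute win/loss labels from the base case upward. A position with no move is L. Any other position is W if it can reach an L in one move, else L.
No move ever increases a pile, so every position that can arise here has a ≤ 7 and b ≤ 4; it is enough to label the cells with 0 ≤ a ≤ 7 and 0 ≤ b ≤ 4.
Every move lowers a or b (never raises either), so fill the grid row by row in increasing a, and left to right within a row: each cell's successors are then already labelled.
      b=0  b=1  b=2  b=3  b=4
a=0:    L    W    L    W    L
a=1:    W    W    W    W    W
a=2:    L    W    L    W    L
a=3:    W    W    W    W    W
a=4:    W    L    W    L    W
a=5:    L    W    W    W    W
a=6:    W    W    W    L    W
a=7:    L    W    L    W    W
Cells with no legal move (terminal, hence L): (0,0).
The remaining L cells, each justified by listing all of its moves:
(0,2): →(0,1)(W) only, which is W, so L
(0,4): →(0,3)(W) only, which is W, so L
(2,0): →(1,0)(W) only, which is W, so L
(2,2): →(1,2)(W), (2,1)(W), (1,1)(W) — all W, so L
(2,4): →(1,4)(W), (2,3)(W), (1,3)(W) — all W, so L
(4,1): →(3,1)(W), (0,1)(W), (4,0)(W), (3,0)(W) — all W, so L
(4,3): →(3,3)(W), (0,3)(W), (4,2)(W), (3,2)(W) — all W, so L
(5,0): →(4,0)(W), (1,0)(W) — all W, so L
(6,3): →(5,3)(W), (2,3)(W), (6,2)(W), (5,2)(W) — all W, so L
(7,0): →(6,0)(W), (3,0)(W) — all W, so L
(7,2): →(6,2)(W), (3,2)(W), (7,1)(W), (6,1)(W) — all W, so L
Every other cell has at least one move into one of the L cells above, so it is W.
From (7,4) Player 1 can move to (6,3), reaching an L position.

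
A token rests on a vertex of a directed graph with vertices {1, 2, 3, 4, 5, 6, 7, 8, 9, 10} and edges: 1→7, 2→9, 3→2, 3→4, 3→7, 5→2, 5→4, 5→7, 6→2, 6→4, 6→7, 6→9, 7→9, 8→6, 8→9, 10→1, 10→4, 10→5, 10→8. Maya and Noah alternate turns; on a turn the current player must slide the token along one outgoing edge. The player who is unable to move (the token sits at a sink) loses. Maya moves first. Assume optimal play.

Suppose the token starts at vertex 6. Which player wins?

Maya wins.

Use the standard recursion: the mover loses at a terminal position; elsewhere, the mover wins exactly when some move hands the opponent an L position.
Every edge goes from a vertex to one that appears earlier in the order 4, 9, 2, 7, 3, 6, 5, 8, 1, 10, so processing vertices in that order labels each vertex after all of its successors.
4: no outgoing edge → L
9: no outgoing edge → L
2: reaches L-position 9 → W
7: reaches L-position 9 → W
3: reaches L-position 4 → W
6: reaches L-position 9 → W
5: reaches L-position 4 → W
8: reaches L-position 9 → W
1: only reaches 7(W), which is W → L
10: reaches L-position 1 → W
The starting position 6 is W: Maya should move to 9, handing over an L position.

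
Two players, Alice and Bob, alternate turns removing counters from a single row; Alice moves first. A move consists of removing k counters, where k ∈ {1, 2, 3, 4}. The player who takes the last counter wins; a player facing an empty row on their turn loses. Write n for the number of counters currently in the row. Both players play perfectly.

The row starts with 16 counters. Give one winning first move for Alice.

Use the standard recursion: the mover loses at a terminal position; elsewhere, the mover wins exactly when some move hands the opponent an L position.
n=0: no move → L
n=1: W (go to 0, an L position)
n=2: W (go to 0, an L position)
n=3: W (go to 0, an L position)
n=4: W (go to 0, an L position)
n=5: L (options 4(W), 3(W), 2(W), 1(W) are all W)
n=6: W (go to 5, an L position)
n=7: W (go to 5, an L position)
n=8: W (go to 5, an L position)
n=9: W (go to 5, an L position)
n=10: L (options 9(W), 8(W), 7(W), 6(W) are all W)
n=11: W (go to 10, an L position)
n=12: W (go to 10, an L position)
n=13: W (go to 10, an L position)
n=14: W (go to 10, an L position)
n=15: L (options 14(W), 13(W), 12(W), 11(W) are all W)
n=16: W (go to 15, an L position)
From 16, the L positions reachable in one move are: 15.

Remove 1, leaving 15.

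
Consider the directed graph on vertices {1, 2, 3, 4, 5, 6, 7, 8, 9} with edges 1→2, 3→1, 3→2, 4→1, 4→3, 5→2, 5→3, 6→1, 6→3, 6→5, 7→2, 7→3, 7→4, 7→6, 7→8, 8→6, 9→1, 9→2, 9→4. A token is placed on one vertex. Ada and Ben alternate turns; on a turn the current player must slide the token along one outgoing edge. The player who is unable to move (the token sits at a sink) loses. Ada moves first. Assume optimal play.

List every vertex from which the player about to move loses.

2, 4, 6

Positions with no move are L. A position that does have a move is losing for the player to move precisely when every available move leads to a winning position for the opponent. Fill in the labels:
Every edge goes from a vertex to one that appears earlier in the order 2, 1, 3, 5, 4, 9, 6, 8, 7, so processing vertices in that order labels each vertex after all of its successors.
2: no outgoing edge → L
1: →2(L), so W
3: →2(L), so W
5: →2(L), so W
4: →3(W), 1(W) — all W, so L
9: →4(L), so W
6: →5(W), 3(W), 1(W) — all W, so L
8: →6(L), so W
7: →6(L), so W
Reading off the rows marked L gives the requested list; there are 3 such vertices.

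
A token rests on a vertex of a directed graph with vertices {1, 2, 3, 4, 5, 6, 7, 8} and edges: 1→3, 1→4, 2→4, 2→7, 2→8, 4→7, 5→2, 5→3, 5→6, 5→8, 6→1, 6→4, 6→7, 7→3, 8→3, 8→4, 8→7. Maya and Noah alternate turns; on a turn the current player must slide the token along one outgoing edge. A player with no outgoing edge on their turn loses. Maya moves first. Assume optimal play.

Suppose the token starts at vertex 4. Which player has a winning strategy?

Positions with no move are L. A position that does have a move is losing for the player to move precisely when every available move leads to a winning position for the opponent. Fill in the labels:
Every edge goes from a vertex to one that appears earlier in the order 3, 7, 4, 8, 1, 6, 2, 5, so processing vertices in that order labels each vertex after all of its successors.
3: no outgoing edge → L
7: →3(L), so W
4: →7(W) only, which is W, so L
8: →4(L), so W
1: →4(L), so W
6: →4(L), so W
2: →4(L), so W
5: →3(L), so W
The starting position 4 is L: whatever Maya does, the opponent receives a W position.

Noah wins.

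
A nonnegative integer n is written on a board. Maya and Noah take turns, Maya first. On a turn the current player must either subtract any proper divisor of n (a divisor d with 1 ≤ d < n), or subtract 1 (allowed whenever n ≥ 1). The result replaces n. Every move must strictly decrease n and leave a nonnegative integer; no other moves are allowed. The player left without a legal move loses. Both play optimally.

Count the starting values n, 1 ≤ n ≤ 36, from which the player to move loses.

Classify positions by backward induction: terminal positions (no move available) are L. From any other position, the mover wins iff some move reaches an L.
n=0: no move → L
n=1: →0(L), so W
n=2: →1(W) only, which is W, so L
n=3: →2(L), so W
n=4: →2(L), so W
n=5: →4(W) only, which is W, so L
n=6: →5(L), so W
n=7: →6(W) only, which is W, so L
n=8: →7(L), so W
n=9: →6(W), 8(W) — all W, so L
n=10: →5(L), so W
n=11: →10(W) only, which is W, so L
n=12: →9(L), so W
n=13: →12(W) only, which is W, so L
n=14: →7(L), so W
n=15: →10(W), 12(W), 14(W) — all W, so L
n=16: →15(L), so W
n=17: →16(W) only, which is W, so L
n=18: →9(L), so W
n=19: →18(W) only, which is W, so L
n=20: →15(L), so W
n=21: →14(W), 18(W), 20(W) — all W, so L
n=22: →11(L), so W
n=23: →22(W) only, which is W, so L
n=24: →21(L), so W
n=25: →20(W), 24(W) — all W, so L
n=26: →13(L), so W
n=27: →18(W), 24(W), 26(W) — all W, so L
n=28: →21(L), so W
n=29: →28(W) only, which is W, so L
n=30: →15(L), so W
n=31: →30(W) only, which is W, so L
n=32: →31(L), so W
n=33: →22(W), 30(W), 32(W) — all W, so L
n=34: →17(L), so W
n=35: →28(W), 30(W), 34(W) — all W, so L
n=36: →27(L), so W
L entries with 1 ≤ n ≤ 36 (n=0 is outside the asked range and is not counted): n = 2, 5, 7, 9, 11, 13, 15, 17, 19, 21, 23, 25, 27, 29, 31, 33, 35; that makes 17.

17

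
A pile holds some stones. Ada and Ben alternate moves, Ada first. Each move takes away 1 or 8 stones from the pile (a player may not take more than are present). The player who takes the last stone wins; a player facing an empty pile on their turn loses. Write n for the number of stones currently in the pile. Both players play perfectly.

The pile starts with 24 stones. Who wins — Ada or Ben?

Ben wins.

Build the W/L table. Terminal = L. A non-terminal position is W if it has a move to some L; otherwise it is L.
n=0: no move → L
n=1: can move to 0, which is L ⇒ W
n=2: the only move is to 1(W), a W ⇒ L
n=3: can move to 2, which is L ⇒ W
n=4: the only move is to 3(W), a W ⇒ L
n=5: can move to 4, which is L ⇒ W
n=6: the only move is to 5(W), a W ⇒ L
n=7: can move to 6, which is L ⇒ W
n=8: can move to 0, which is L ⇒ W
n=9: moves to 8(W), 1(W); every one is W ⇒ L
n=10: can move to 9, which is L ⇒ W
n=11: moves to 10(W), 3(W); every one is W ⇒ L
n=12: can move to 11, which is L ⇒ W
n=13: moves to 12(W), 5(W); every one is W ⇒ L
n=14: can move to 13, which is L ⇒ W
n=15: moves to 14(W), 7(W); every one is W ⇒ L
n=16: can move to 15, which is L ⇒ W
n=17: can move to 9, which is L ⇒ W
n=18: moves to 17(W), 10(W); every one is W ⇒ L
n=19: can move to 18, which is L ⇒ W
n=20: moves to 19(W), 12(W); every one is W ⇒ L
n=21: can move to 20, which is L ⇒ W
n=22: moves to 21(W), 14(W); every one is W ⇒ L
n=23: can move to 22, which is L ⇒ W
n=24: moves to 23(W), 16(W); every one is W ⇒ L
Every move from 24 reaches a W position, so the mover loses.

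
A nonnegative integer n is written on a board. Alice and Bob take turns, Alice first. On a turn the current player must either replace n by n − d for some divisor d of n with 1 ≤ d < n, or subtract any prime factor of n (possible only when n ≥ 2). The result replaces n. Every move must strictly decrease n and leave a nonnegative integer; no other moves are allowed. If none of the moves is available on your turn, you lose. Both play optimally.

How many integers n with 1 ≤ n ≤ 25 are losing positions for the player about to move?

5

Positions with no move are L. A position that does have a move is losing for the player to move precisely when every available move leads to a winning position for the opponent. Fill in the labels:
n=0: no move → L
n=1: no move → L
n=2: reaches L-position 0 → W
n=3: reaches L-position 0 → W
n=4: only reaches 2(W), 3(W), all W → L
n=5: reaches L-position 0 → W
n=6: reaches L-position 4 → W
n=7: reaches L-position 0 → W
n=8: reaches L-position 4 → W
n=9: only reaches 6(W), 8(W), all W → L
n=10: reaches L-position 9 → W
n=11: reaches L-position 0 → W
n=12: reaches L-position 9 → W
n=13: reaches L-position 0 → W
n=14: only reaches 7(W), 12(W), 13(W), all W → L
n=15: reaches L-position 14 → W
n=16: reaches L-position 14 → W
n=17: reaches L-position 0 → W
n=18: reaches L-position 9 → W
n=19: reaches L-position 0 → W
n=20: only reaches 10(W), 15(W), 16(W), 18(W), 19(W), all W → L
n=21: reaches L-position 14 → W
n=22: reaches L-position 20 → W
n=23: reaches L-position 0 → W
n=24: reaches L-position 20 → W
n=25: reaches L-position 20 → W
L entries with 1 ≤ n ≤ 25 (n=0 is outside the asked range and is not counted): n = 1, 4, 9, 14, 20; that makes 5.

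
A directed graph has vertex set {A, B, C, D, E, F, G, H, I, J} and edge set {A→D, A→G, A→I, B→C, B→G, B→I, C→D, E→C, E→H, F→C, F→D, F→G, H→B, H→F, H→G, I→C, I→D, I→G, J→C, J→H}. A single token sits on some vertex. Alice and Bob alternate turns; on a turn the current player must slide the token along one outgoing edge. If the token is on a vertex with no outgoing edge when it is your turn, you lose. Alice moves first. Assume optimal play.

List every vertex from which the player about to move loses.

Build the W/L table. Terminal = L. A non-terminal position is W if it has a move to some L; otherwise it is L.
Every edge goes from a vertex to one that appears earlier in the order G, D, C, I, B, F, H, E, A, J, so processing vertices in that order labels each vertex after all of its successors.
G: no outgoing edge → L
D: no outgoing edge → L
C: →D(L), so W
I: →D(L), so W
B: →G(L), so W
F: →D(L), so W
H: →G(L), so W
E: →H(W), C(W) — all W, so L
A: →D(L), so W
J: →H(W), C(W) — all W, so L
The losing starting vertices are exactly the entries labelled L in this table (4 of them).

D, E, G, J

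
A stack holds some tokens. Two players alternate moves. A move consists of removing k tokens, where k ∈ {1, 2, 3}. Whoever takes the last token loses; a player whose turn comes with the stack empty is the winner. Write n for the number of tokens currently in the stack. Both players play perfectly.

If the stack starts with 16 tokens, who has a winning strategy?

The first player wins.

Classify positions by backward induction: terminal positions (no move available) are W. From any other position, the mover wins iff some move reaches an L.
n=0: no move; the opponent has just taken the last token and therefore loses → W
n=1: the only move is to 0(W), a W ⇒ L
n=2: can move to 1, which is L ⇒ W
n=3: can move to 1, which is L ⇒ W
n=4: can move to 1, which is L ⇒ W
n=5: moves to 4(W), 3(W), 2(W); every one is W ⇒ L
n=6: can move to 5, which is L ⇒ W
n=7: can move to 5, which is L ⇒ W
n=8: can move to 5, which is L ⇒ W
n=9: moves to 8(W), 7(W), 6(W); every one is W ⇒ L
n=10: can move to 9, which is L ⇒ W
n=11: can move to 9, which is L ⇒ W
n=12: can move to 9, which is L ⇒ W
n=13: moves to 12(W), 11(W), 10(W); every one is W ⇒ L
n=14: can move to 13, which is L ⇒ W
n=15: can move to 13, which is L ⇒ W
n=16: can move to 13, which is L ⇒ W
The starting position 16 is W: the player to move should remove 3, leaving 13, handing over an L position.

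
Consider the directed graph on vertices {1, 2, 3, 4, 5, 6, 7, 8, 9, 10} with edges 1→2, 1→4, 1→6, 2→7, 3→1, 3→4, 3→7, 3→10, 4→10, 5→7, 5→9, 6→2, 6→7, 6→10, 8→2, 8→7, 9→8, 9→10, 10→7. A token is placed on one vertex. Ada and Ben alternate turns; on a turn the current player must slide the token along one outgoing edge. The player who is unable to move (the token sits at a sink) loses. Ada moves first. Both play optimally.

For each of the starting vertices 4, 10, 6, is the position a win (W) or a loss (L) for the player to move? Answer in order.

4: L, 10: W, 6: W

Compute win/loss labels from the base case upward. A position with no move is L. Any other position is W if it can reach an L in one move, else L.
Every edge goes from a vertex to one that appears earlier in the order 7, 2, 10, 6, 8, 9, 4, 1, 5, 3, so processing vertices in that order labels each vertex after all of its successors.
7: no outgoing edge → L
2: →7(L), so W
10: →7(L), so W
6: →7(L), so W
8: →7(L), so W
9: →8(W), 10(W) — all W, so L
4: →10(W) only, which is W, so L
1: →4(L), so W
5: →9(L), so W
3: →4(L), so W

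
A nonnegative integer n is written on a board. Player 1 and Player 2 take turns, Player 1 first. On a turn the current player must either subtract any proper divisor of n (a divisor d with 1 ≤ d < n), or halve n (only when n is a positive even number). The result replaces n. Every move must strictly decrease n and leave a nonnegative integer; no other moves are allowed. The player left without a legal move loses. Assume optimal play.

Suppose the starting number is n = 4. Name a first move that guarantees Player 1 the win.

Move to 3.

Positions with no move are L. A position that does have a move is losing for the player to move precisely when every available move leads to a winning position for the opponent. Fill in the labels:
n=0: no move → L
n=1: no move → L
n=2: W (go to 1, an L position)
n=3: L (sole option 2(W) is W)
n=4: W (go to 3, an L position)
From 4, the L positions reachable in one move are: 3.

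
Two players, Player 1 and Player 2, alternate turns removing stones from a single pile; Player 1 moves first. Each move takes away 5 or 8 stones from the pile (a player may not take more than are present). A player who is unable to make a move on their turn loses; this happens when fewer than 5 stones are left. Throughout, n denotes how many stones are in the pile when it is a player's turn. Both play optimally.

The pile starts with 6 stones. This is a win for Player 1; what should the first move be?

Compute win/loss labels from the base case upward. A position with no move is L. Any other position is W if it can reach an L in one move, else L.
n=0: no move → L
n=1: no move → L
n=2: no move → L
n=3: no move → L
n=4: no move → L
n=5: reaches L-position 0 → W
n=6: reaches L-position 1 → W
From 6, the L positions reachable in one move are: 1.

Remove 5, leaving 1.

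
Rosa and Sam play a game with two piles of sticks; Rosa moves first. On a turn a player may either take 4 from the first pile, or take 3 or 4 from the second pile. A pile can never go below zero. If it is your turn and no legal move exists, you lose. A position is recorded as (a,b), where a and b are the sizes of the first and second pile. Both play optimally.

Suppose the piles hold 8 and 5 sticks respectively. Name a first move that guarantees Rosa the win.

Label each position W (a win for the player to move) or L (a loss). A position with no legal move is L; any other position is W exactly when some move reaches an L, and L when every move reaches a W.
No move ever increases a pile, so every position that can arise here has a ≤ 8 and b ≤ 5; it is enough to label the cells with 0 ≤ a ≤ 8 and 0 ≤ b ≤ 5.
Every move lowers a or b (never raises either), so fill the grid row by row in increasing a, and left to right within a row: each cell's successors are then already labelled.
      b=0  b=1  b=2  b=3  b=4  b=5
a=0:    L    L    L    W    W    W
a=1:    L    L    L    W    W    W
a=2:    L    L    L    W    W    W
a=3:    L    L    L    W    W    W
a=4:    W    W    W    L    L    L
a=5:    W    W    W    L    L    L
a=6:    W    W    W    L    L    L
a=7:    W    W    W    L    L    L
a=8:    L    L    L    W    W    W
Cells with no legal move (terminal, hence L): (0,0), (0,1), (0,2), (1,0), (1,1), (1,2), (2,0), (2,1), (2,2), (3,0), (3,1), (3,2).
The remaining L cells, each justified by listing all of its moves:
(4,3): moves to (0,3)(W), (4,0)(W); every one is W ⇒ L
(4,4): moves to (0,4)(W), (4,1)(W), (4,0)(W); every one is W ⇒ L
(4,5): moves to (0,5)(W), (4,2)(W), (4,1)(W); every one is W ⇒ L
(5,3): moves to (1,3)(W), (5,0)(W); every one is W ⇒ L
(5,4): moves to (1,4)(W), (5,1)(W), (5,0)(W); every one is W ⇒ L
(5,5): moves to (1,5)(W), (5,2)(W), (5,1)(W); every one is W ⇒ L
(6,3): moves to (2,3)(W), (6,0)(W); every one is W ⇒ L
(6,4): moves to (2,4)(W), (6,1)(W), (6,0)(W); every one is W ⇒ L
(6,5): moves to (2,5)(W), (6,2)(W), (6,1)(W); every one is W ⇒ L
(7,3): moves to (3,3)(W), (7,0)(W); every one is W ⇒ L
(7,4): moves to (3,4)(W), (7,1)(W), (7,0)(W); every one is W ⇒ L
(7,5): moves to (3,5)(W), (7,2)(W), (7,1)(W); every one is W ⇒ L
(8,0): the only move is to (4,0)(W), a W ⇒ L
(8,1): the only move is to (4,1)(W), a W ⇒ L
(8,2): the only move is to (4,2)(W), a W ⇒ L
Every other cell has at least one move into one of the L cells above, so it is W.
From (8,5), the L positions reachable in one move are: (4,5), (8,2), (8,1). Any move reaching one of these is winning.

Move to (4,5).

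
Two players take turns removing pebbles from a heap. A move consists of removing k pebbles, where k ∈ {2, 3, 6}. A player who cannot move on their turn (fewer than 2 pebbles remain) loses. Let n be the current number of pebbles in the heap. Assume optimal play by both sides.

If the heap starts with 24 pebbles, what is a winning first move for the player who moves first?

Remove 6, leaving 18.

Use the standard recursion: the mover loses at a terminal position; elsewhere, the mover wins exactly when some move hands the opponent an L position.
n=0: no move → L
n=1: no move → L
n=2: W (go to 0, an L position)
n=3: W (go to 1, an L position)
n=4: W (go to 1, an L position)
n=5: L (options 3(W), 2(W) are all W)
n=6: W (go to 0, an L position)
n=7: W (go to 5, an L position)
n=8: W (go to 5, an L position)
n=9: L (options 7(W), 6(W), 3(W) are all W)
n=10: L (options 8(W), 7(W), 4(W) are all W)
n=11: W (go to 9, an L position)
n=12: W (go to 10, an L position)
n=13: W (go to 10, an L position)
n=14: L (options 12(W), 11(W), 8(W) are all W)
n=15: W (go to 9, an L position)
n=16: W (go to 14, an L position)
n=17: W (go to 14, an L position)
n=18: L (options 16(W), 15(W), 12(W) are all W)
n=19: L (options 17(W), 16(W), 13(W) are all W)
n=20: W (go to 18, an L position)
n=21: W (go to 19, an L position)
n=22: W (go to 19, an L position)
n=23: L (options 21(W), 20(W), 17(W) are all W)
n=24: W (go to 18, an L position)
From 24, the L positions reachable in one move are: 18.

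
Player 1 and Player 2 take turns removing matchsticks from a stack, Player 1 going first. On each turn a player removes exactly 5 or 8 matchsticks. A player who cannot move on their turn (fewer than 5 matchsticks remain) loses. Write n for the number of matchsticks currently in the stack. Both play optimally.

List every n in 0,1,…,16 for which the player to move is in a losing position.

0, 1, 2, 3, 4, 13, 14, 15, 16

Work bottom-up. With no move the player to move loses. Otherwise the position is W if at least one move leads to an L position for the opponent, and L if every move leads to a W.
n=0: no move → L
n=1: no move → L
n=2: no move → L
n=3: no move → L
n=4: no move → L
n=5: W (go to 0, an L position)
n=6: W (go to 1, an L position)
n=7: W (go to 2, an L position)
n=8: W (go to 3, an L position)
n=9: W (go to 4, an L position)
n=10: W (go to 2, an L position)
n=11: W (go to 3, an L position)
n=12: W (go to 4, an L position)
n=13: L (options 8(W), 5(W) are all W)
n=14: L (options 9(W), 6(W) are all W)
n=15: L (options 10(W), 7(W) are all W)
n=16: L (options 11(W), 8(W) are all W)
The losing starting values of n are exactly the entries labelled L in this table (9 of them).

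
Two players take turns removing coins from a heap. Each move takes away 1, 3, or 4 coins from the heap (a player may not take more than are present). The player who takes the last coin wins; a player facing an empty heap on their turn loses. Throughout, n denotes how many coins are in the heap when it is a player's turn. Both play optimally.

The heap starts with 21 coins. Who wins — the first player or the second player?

Positions with no move are L. A position that does have a move is losing for the player to move precisely when every available move leads to a winning position for the opponent. Fill in the labels:
n=0: no move → L
n=1: can move to 0, which is L ⇒ W
n=2: the only move is to 1(W), a W ⇒ L
n=3: can move to 2, which is L ⇒ W
n=4: can move to 0, which is L ⇒ W
n=5: can move to 2, which is L ⇒ W
n=6: can move to 2, which is L ⇒ W
n=7: moves to 6(W), 4(W), 3(W); every one is W ⇒ L
n=8: can move to 7, which is L ⇒ W
n=9: moves to 8(W), 6(W), 5(W); every one is W ⇒ L
n=10: can move to 9, which is L ⇒ W
n=11: can move to 7, which is L ⇒ W
n=12: can move to 9, which is L ⇒ W
n=13: can move to 9, which is L ⇒ W
n=14: moves to 13(W), 11(W), 10(W); every one is W ⇒ L
n=15: can move to 14, which is L ⇒ W
n=16: moves to 15(W), 13(W), 12(W); every one is W ⇒ L
n=17: can move to 16, which is L ⇒ W
n=18: can move to 14, which is L ⇒ W
n=19: can move to 16, which is L ⇒ W
n=20: can move to 16, which is L ⇒ W
n=21: moves to 20(W), 18(W), 17(W); every one is W ⇒ L
The starting position 21 is L: whatever the player to move does, the opponent receives a W position.

The second player wins.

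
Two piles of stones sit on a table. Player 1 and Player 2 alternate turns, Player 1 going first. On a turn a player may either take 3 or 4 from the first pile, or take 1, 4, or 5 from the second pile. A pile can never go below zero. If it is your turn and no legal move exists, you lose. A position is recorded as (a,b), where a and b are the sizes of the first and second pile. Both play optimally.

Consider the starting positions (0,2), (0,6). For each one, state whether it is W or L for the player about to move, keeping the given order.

Work bottom-up. With no move the player to move loses. Otherwise the position is W if at least one move leads to an L position for the opponent, and L if every move leads to a W.
No move ever increases a pile, so every position that can arise here has a ≤ 0 and b ≤ 6; it is enough to label the cells with 0 ≤ a ≤ 0 and 0 ≤ b ≤ 6.
Every move lowers a or b (never raises either), so fill the grid row by row in increasing a, and left to right within a row: each cell's successors are then already labelled.
      b=0  b=1  b=2  b=3  b=4  b=5  b=6
a=0:    L    W    L    W    W    W    W
Cells with no legal move (terminal, hence L): (0,0).
The remaining L cells, each justified by listing all of its moves:
(0,2): only reaches (0,1)(W), which is W → L
Every other cell has at least one move into one of the L cells above, so it is W.
(0,2): one of the L cells justified above, so L
(0,6): the move to (0,2) reaches an L cell, so W

(0,2): L, (0,6): W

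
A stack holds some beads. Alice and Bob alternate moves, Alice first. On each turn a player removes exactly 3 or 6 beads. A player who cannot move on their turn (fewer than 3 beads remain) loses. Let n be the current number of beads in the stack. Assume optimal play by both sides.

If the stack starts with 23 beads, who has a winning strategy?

Alice wins.

Work bottom-up. With no move the player to move loses. Otherwise the position is W if at least one move leads to an L position for the opponent, and L if every move leads to a W.
n=0: no move → L
n=1: no move → L
n=2: no move → L
n=3: →0(L), so W
n=4: →1(L), so W
n=5: →2(L), so W
n=6: →0(L), so W
n=7: →1(L), so W
n=8: →2(L), so W
n=9: →6(W), 3(W) — all W, so L
n=10: →7(W), 4(W) — all W, so L
n=11: →8(W), 5(W) — all W, so L
n=12: →9(L), so W
n=13: →10(L), so W
n=14: →11(L), so W
n=15: →9(L), so W
n=16: →10(L), so W
n=17: →11(L), so W
n=18: →15(W), 12(W) — all W, so L
n=19: →16(W), 13(W) — all W, so L
n=20: →17(W), 14(W) — all W, so L
n=21: →18(L), so W
n=22: →19(L), so W
n=23: →20(L), so W
The starting position 23 is W: Alice should remove 3, leaving 20, handing over an L position.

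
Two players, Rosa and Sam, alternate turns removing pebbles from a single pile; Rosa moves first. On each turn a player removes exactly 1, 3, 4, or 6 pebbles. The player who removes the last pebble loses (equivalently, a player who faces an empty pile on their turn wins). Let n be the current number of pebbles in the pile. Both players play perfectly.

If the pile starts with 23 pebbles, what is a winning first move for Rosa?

Remove 1, leaving 22.

Classify positions by backward induction: terminal positions (no move available) are W. From any other position, the mover wins iff some move reaches an L.
n=0: no move; the opponent has just taken the last pebble and therefore loses → W
n=1: →0(W) only, which is W, so L
n=2: →1(L), so W
n=3: →2(W), 0(W) — all W, so L
n=4: →3(L), so W
n=5: →1(L), so W
n=6: →3(L), so W
n=7: →3(L), so W
n=8: →7(W), 5(W), 4(W), 2(W) — all W, so L
n=9: →8(L), so W
n=10: →9(W), 7(W), 6(W), 4(W) — all W, so L
n=11: →10(L), so W
n=12: →8(L), so W
n=13: →10(L), so W
n=14: →10(L), so W
n=15: →14(W), 12(W), 11(W), 9(W) — all W, so L
n=16: →15(L), so W
n=17: →16(W), 14(W), 13(W), 11(W) — all W, so L
n=18: →17(L), so W
n=19: →15(L), so W
n=20: →17(L), so W
n=21: →17(L), so W
n=22: →21(W), 19(W), 18(W), 16(W) — all W, so L
n=23: →22(L), so W
From 23, the L positions reachable in one move are: 22, 17. Any move reaching one of these is winning.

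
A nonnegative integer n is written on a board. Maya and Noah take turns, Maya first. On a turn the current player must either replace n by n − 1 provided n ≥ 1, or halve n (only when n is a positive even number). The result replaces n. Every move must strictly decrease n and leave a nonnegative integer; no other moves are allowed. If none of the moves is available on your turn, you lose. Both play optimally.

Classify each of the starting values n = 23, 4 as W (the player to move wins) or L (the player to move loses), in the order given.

Build the W/L table. Terminal = L. A non-terminal position is W if it has a move to some L; otherwise it is L.
n=0: no move → L
n=1: can move to 0, which is L ⇒ W
n=2: the only move is to 1(W), a W ⇒ L
n=3: can move to 2, which is L ⇒ W
n=4: can move to 2, which is L ⇒ W
n=5: the only move is to 4(W), a W ⇒ L
n=6: can move to 5, which is L ⇒ W
n=7: the only move is to 6(W), a W ⇒ L
n=8: can move to 7, which is L ⇒ W
n=9: the only move is to 8(W), a W ⇒ L
n=10: can move to 5, which is L ⇒ W
n=11: the only move is to 10(W), a W ⇒ L
n=12: can move to 11, which is L ⇒ W
n=13: the only move is to 12(W), a W ⇒ L
n=14: can move to 7, which is L ⇒ W
n=15: the only move is to 14(W), a W ⇒ L
n=16: can move to 15, which is L ⇒ W
n=17: the only move is to 16(W), a W ⇒ L
n=18: can move to 9, which is L ⇒ W
n=19: the only move is to 18(W), a W ⇒ L
n=20: can move to 19, which is L ⇒ W
n=21: the only move is to 20(W), a W ⇒ L
n=22: can move to 11, which is L ⇒ W
n=23: the only move is to 22(W), a W ⇒ L

23: L, 4: W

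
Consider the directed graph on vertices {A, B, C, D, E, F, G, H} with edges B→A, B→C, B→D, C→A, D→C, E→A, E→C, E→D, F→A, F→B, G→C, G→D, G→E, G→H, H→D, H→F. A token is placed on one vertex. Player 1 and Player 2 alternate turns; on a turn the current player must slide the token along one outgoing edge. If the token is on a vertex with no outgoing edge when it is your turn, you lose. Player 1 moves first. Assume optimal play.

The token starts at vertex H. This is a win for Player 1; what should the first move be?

Build the W/L table. Terminal = L. A non-terminal position is W if it has a move to some L; otherwise it is L.
Every edge goes from a vertex to one that appears earlier in the order A, C, D, B, E, F, H, G, so processing vertices in that order labels each vertex after all of its successors.
A: no outgoing edge → L
C: reaches L-position A → W
D: only reaches C(W), which is W → L
B: reaches L-position D → W
E: reaches L-position D → W
F: reaches L-position A → W
H: reaches L-position D → W
G: reaches L-position D → W
From H, the L positions reachable in one move are: D.

Move to D.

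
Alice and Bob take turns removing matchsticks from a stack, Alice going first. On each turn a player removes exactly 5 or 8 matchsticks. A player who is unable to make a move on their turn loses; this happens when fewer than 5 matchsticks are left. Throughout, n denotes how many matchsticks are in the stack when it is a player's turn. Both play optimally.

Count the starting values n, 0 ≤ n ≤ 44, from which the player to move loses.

20

Label each position W (a win for the player to move) or L (a loss). A position with no legal move is L; any other position is W exactly when some move reaches an L, and L when every move reaches a W.
n=0: no move → L
n=1: no move → L
n=2: no move → L
n=3: no move → L
n=4: no move → L
n=5: →0(L), so W
n=6: →1(L), so W
n=7: →2(L), so W
n=8: →3(L), so W
n=9: →4(L), so W
n=10: →2(L), so W
n=11: →3(L), so W
n=12: →4(L), so W
n=13: →8(W), 5(W) — all W, so L
n=14: →9(W), 6(W) — all W, so L
n=15: →10(W), 7(W) — all W, so L
n=16: →11(W), 8(W) — all W, so L
n=17: →12(W), 9(W) — all W, so L
n=18: →13(L), so W
n=19: →14(L), so W
n=20: →15(L), so W
n=21: →16(L), so W
n=22: →17(L), so W
n=23: →15(L), so W
n=24: →16(L), so W
n=25: →17(L), so W
n=26: →21(W), 18(W) — all W, so L
n=27: →22(W), 19(W) — all W, so L
n=28: →23(W), 20(W) — all W, so L
n=29: →24(W), 21(W) — all W, so L
n=30: →25(W), 22(W) — all W, so L
n=31: →26(L), so W
n=32: →27(L), so W
n=33: →28(L), so W
n=34: →29(L), so W
n=35: →30(L), so W
n=36: →28(L), so W
n=37: →29(L), so W
n=38: →30(L), so W
n=39: →34(W), 31(W) — all W, so L
n=40: →35(W), 32(W) — all W, so L
n=41: →36(W), 33(W) — all W, so L
n=42: →37(W), 34(W) — all W, so L
n=43: →38(W), 35(W) — all W, so L
n=44: →39(L), so W
L entries with 0 ≤ n ≤ 44: n = 0, 1, 2, 3, 4, 13, 14, 15, 16, 17, 26, 27, 28, 29, 30, 39, 40, 41, 42, 43; that makes 20.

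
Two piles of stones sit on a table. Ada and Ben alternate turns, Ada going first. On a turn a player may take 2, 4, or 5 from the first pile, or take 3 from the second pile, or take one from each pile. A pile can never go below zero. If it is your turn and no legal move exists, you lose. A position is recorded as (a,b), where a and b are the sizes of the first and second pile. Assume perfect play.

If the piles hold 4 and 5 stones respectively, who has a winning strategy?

Ben wins.

Use the standard recursion: the mover loses at a terminal position; elsewhere, the mover wins exactly when some move hands the opponent an L position.
No move ever increases a pile, so every position that can arise here has a ≤ 4 and b ≤ 5; it is enough to label the cells with 0 ≤ a ≤ 4 and 0 ≤ b ≤ 5.
Every move lowers a or b (never raises either), so fill the grid row by row in increasing a, and left to right within a row: each cell's successors are then already labelled.
      b=0  b=1  b=2  b=3  b=4  b=5
a=0:    L    L    L    W    W    W
a=1:    L    W    W    W    L    L
a=2:    W    W    W    L    L    W
a=3:    W    L    L    L    W    W
a=4:    W    W    W    W    W    L
Cells with no legal move (terminal, hence L): (0,0), (0,1), (0,2), (1,0).
The remaining L cells, each justified by listing all of its moves:
(1,4): L (options (1,1)(W), (0,3)(W) are all W)
(1,5): L (options (1,2)(W), (0,4)(W) are all W)
(2,3): L (options (0,3)(W), (2,0)(W), (1,2)(W) are all W)
(2,4): L (options (0,4)(W), (2,1)(W), (1,3)(W) are all W)
(3,1): L (options (1,1)(W), (2,0)(W) are all W)
(3,2): L (options (1,2)(W), (2,1)(W) are all W)
(3,3): L (options (1,3)(W), (3,0)(W), (2,2)(W) are all W)
(4,5): L (options (2,5)(W), (0,5)(W), (4,2)(W), (3,4)(W) are all W)
Every other cell has at least one move into one of the L cells above, so it is W.
Every move from (4,5) reaches a W position, so the mover loses.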